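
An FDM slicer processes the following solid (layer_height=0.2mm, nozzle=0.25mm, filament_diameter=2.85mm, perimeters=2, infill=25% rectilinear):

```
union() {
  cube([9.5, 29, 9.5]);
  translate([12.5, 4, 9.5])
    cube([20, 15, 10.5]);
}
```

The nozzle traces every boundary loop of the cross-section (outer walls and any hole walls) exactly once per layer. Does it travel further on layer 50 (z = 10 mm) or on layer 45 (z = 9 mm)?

layer 45 (z = 9 mm)

Layer 50 (z = 10): the cube is not intersected at this z (z outside [0, 9.5]); the cube at (12.5, 4) is present — its section is the full 20×15 rectangle (perimeter 70.00 mm); Taking the union: only the 20×15 cube at (12.5, 4) is present, so the union is just that shape — boundary = 70.00 mm. So its perimeter = 70.00 mm. Layer 45 (z = 9): the cube is present — its section is the full 9.5×29 rectangle (perimeter 77.00 mm); the cube at (12.5, 4) is absent (z outside [9.5, 20]); Taking the union: only the 9.5×29 cube is present, so the union is just that shape — boundary = 77.00 mm. So its perimeter = 77.00 mm. Layer 45 is larger (77.00 vs 70.00 mm).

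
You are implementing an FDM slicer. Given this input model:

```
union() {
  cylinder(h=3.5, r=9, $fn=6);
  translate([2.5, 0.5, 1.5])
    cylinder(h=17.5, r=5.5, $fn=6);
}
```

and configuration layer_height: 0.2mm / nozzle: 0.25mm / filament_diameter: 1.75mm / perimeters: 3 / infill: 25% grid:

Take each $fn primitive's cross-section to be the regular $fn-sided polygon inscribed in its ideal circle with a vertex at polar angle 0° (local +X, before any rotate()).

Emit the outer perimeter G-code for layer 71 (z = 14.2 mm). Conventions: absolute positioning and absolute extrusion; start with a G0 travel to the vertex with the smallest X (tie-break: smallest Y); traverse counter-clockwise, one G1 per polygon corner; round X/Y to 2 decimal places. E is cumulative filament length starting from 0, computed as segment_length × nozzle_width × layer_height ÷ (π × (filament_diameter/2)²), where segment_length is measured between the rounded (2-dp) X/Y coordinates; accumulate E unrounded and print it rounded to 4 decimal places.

G0 X-3.00 Y0.50 Z14.20
G1 X-0.25 Y-4.26 E0.1143
G1 X5.25 Y-4.26 E0.2286
G1 X8.00 Y0.50 E0.3429
G1 X5.25 Y5.26 E0.4572
G1 X-0.25 Y5.26 E0.5715
G1 X-3.00 Y0.50 E0.6858

At z = 14.2 mm: the cylinder is not intersected at this z (z outside [0, 3.5]); the r=5.5 cylinder at (2.5, 0.5) gives a regular 6-gon of circumradius 5.5 (constant along its height); Combining (union): only the r=5.5 cylinder at (2.5, 0.5) is present, so the union is just that shape — 1 connected region. The outline is a single polygon with 6 vertices. Extrusion per mm of travel: 0.25 × 0.2 / (π × 0.875²) = 0.020788. Accumulating E over each segment gives final E = 0.6858.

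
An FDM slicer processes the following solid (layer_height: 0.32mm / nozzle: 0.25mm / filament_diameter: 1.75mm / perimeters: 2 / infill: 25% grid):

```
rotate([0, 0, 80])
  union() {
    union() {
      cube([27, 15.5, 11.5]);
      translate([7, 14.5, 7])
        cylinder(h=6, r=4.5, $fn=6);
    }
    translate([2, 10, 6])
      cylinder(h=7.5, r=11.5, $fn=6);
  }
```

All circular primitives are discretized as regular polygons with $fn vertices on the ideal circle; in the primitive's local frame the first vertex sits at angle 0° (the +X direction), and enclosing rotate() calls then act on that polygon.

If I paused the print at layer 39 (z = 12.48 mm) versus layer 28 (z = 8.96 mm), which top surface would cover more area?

layer 28 (z = 8.96 mm)

Layer 39 (z = 12.48): the cube does not reach this height (z outside [0, 11.5]); the r=4.5 cylinder at (7, 14.5) contributes a regular 6-gon of circumradius 4.5 (area = (6/2)·4.500²·sin(360°/6) = 52.61 mm²); Merging all regions: only the r=4.5 cylinder at (7, 14.5) is present, so the union is just that shape — area = 52.61 mm²; the r=11.5 cylinder at (2, 10) gives a regular 6-gon of circumradius 11.5 (constant along its height) (area = (6/2)·11.500²·sin(360°/6) = 343.60 mm²); Combining (union): the regions partially overlap — summed areas 396.21 mm² minus the doubly-counted overlap 50.13 mm² gives 346.08 mm² — area = 346.08 mm²; (rotated 80° about Z; rotation is an isometry so areas/perimeters/island counts are preserved). So its area = 346.08 mm². Layer 28 (z = 8.96): the cube (footprint 27×15.5) is included at this height (area 418.50 mm²); the r=4.5 cylinder at (7, 14.5) contributes a regular 6-gon of circumradius 4.5 (area = (6/2)·4.500²·sin(360°/6) = 52.61 mm²); Combining (union): the regions partially overlap — summed areas 471.11 mm² minus the doubly-counted overlap 34.73 mm² gives 436.38 mm² — area = 436.38 mm²; the r=11.5 cylinder at (2, 10) gives a regular 6-gon of circumradius 11.5 (constant along its height) (area = (6/2)·11.500²·sin(360°/6) = 343.60 mm²); Taking the union: the regions partially overlap — summed areas 779.98 mm² minus the doubly-counted overlap 187.49 mm² gives 592.49 mm² — area = 592.49 mm²; (whole slice rotated 80° about Z — lengths, areas and connectivity unchanged). So its area = 592.49 mm². Layer 28 is larger (592.49 vs 346.08 mm²).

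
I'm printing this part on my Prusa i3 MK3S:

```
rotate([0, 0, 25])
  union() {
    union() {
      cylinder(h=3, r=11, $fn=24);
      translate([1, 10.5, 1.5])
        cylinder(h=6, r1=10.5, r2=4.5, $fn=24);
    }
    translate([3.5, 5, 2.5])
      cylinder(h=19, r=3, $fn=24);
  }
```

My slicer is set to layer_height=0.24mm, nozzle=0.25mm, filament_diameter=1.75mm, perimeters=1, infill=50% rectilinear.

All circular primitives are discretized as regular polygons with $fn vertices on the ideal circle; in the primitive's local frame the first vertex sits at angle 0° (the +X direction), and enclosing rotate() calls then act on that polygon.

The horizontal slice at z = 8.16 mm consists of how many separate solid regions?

At z = 8.16 mm: the cylinder does not reach this height (z outside [0, 3]); the cone at (1, 10.5) is absent (z outside [1.5, 7.5]); Taking the union: nothing is present at this height; the cylinder at (3.5, 5): section is a regular 24-gon, circumradius r=3; Taking the union: only the r=3 cylinder at (3.5, 5) is present, so the union is just that shape — 1 connected region; (whole slice rotated 25° about Z — lengths, areas and connectivity unchanged). The result has 1 disconnected region.

1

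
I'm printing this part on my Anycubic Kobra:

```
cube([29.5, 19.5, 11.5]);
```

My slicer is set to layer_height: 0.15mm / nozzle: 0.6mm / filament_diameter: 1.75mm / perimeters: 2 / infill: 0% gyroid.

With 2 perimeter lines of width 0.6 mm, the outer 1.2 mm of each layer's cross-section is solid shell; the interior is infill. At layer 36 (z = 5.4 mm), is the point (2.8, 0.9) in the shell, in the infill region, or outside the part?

At z = 5.4 mm: the cube is present — its section is the full 29.5×19.5 rectangle. Overall, the cross-section is a single solid region. The nearest boundary edge runs (0.00, 0.00)→(29.50, 0.00); distance from the point to it = 0.90 mm. The point is inside the cross-section, 0.90 mm from the nearest boundary — within the 1.2 mm shell band (2 × 0.6).

shell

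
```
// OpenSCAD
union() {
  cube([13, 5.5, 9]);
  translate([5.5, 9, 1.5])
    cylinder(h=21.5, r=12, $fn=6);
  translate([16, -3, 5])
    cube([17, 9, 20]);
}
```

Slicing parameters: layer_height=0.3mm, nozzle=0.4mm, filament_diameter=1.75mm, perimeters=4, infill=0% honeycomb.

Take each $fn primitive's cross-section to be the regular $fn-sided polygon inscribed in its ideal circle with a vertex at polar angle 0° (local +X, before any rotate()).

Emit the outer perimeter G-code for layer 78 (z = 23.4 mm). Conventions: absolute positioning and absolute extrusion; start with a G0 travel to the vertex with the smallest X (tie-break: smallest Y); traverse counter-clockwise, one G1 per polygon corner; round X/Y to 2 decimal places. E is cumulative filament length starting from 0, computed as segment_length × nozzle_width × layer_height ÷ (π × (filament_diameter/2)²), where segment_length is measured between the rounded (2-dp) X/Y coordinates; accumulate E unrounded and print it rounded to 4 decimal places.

G0 X16.00 Y-3.00 Z23.40
G1 X33.00 Y-3.00 E0.8481
G1 X33.00 Y6.00 E1.2971
G1 X16.00 Y6.00 E2.1453
G1 X16.00 Y-3.00 E2.5943

At z = 23.4 mm: the cube is absent (z outside [0, 9]); the cylinder at (5.5, 9) is not intersected at this z (z outside [1.5, 23]); the cube at (16, -3) (footprint 17×9) is included at this height; Combining (union): only the 17×9 cube at (16, -3) is present, so the union is just that shape — 1 connected region. The outline is a single polygon with 4 vertices. Extrusion per mm of travel: 0.4 × 0.3 / (π × 0.875²) = 0.049890. Accumulating E over each segment gives final E = 2.5943.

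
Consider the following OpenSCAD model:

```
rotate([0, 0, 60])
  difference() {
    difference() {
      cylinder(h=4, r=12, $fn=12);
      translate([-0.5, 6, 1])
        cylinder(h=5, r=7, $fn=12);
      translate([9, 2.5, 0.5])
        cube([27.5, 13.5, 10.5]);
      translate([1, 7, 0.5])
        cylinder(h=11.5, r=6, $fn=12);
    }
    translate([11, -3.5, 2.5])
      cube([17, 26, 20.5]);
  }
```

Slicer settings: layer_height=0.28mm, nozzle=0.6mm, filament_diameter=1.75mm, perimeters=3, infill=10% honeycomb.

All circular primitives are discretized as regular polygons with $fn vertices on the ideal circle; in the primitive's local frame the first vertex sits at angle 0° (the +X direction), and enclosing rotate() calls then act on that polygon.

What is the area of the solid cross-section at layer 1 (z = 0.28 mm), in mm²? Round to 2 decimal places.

432.00 mm²

At z = 0.28 mm: the r=12 cylinder contributes a regular 12-gon of circumradius 12 (area = (12/2)·12.000²·sin(360°/12) = 432.00 mm²); the cylinder at (-0.5, 6) is absent (z outside [1, 6]); the cube at (9, 2.5) is not intersected at this z (z outside [0.5, 11]); the cylinder at (1, 7) is not intersected at this z (z outside [0.5, 12]); After the difference (first − rest): none of the subtracted shapes is present at this height, so the r=12 cylinder is unchanged — area = 432.00 mm²; the cube at (11, -3.5) is not intersected at this z (z outside [2.5, 23]); After the difference (first − rest): none of the subtracted shapes is present at this height, so the result so far is unchanged — area = 432.00 mm²; (rotated 60° about Z; rotation is an isometry so areas/perimeters/island counts are preserved). Overall, the cross-section is a single solid region. Net area = 432.00 mm².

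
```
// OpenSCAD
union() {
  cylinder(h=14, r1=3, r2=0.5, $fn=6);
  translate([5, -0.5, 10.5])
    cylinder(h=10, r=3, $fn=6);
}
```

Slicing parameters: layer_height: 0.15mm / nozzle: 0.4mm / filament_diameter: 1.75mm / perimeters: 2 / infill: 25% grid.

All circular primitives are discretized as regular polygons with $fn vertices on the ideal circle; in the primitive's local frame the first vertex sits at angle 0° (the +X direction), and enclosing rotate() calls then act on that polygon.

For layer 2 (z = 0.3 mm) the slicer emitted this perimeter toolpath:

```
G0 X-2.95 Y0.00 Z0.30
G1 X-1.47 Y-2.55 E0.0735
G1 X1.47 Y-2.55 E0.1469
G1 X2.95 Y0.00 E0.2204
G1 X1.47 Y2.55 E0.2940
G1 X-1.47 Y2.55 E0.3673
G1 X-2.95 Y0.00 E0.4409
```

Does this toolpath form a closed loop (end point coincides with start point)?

Start point (G0): (-2.95, 0.00). End point (last G1): the path returns to the start — closed.

yes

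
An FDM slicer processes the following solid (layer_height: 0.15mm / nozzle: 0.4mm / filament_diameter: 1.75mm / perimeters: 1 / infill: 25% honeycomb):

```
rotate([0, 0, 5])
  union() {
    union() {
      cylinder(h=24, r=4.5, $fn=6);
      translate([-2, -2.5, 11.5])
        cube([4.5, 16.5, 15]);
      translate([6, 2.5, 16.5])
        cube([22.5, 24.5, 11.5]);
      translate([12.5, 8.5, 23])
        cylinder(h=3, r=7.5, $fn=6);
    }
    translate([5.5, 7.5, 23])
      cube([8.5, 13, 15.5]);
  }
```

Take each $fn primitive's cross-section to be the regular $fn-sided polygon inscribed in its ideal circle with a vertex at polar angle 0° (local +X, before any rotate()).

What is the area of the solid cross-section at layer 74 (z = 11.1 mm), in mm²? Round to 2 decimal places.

52.61 mm²

At z = 11.1 mm: the r=4.5 cylinder gives a regular 6-gon of circumradius 4.5 (constant along its height) (area = (6/2)·4.500²·sin(360°/6) = 52.61 mm²); the cube at (-2, -2.5) is not intersected at this z (z outside [11.5, 26.5]); the cube at (6, 2.5) is absent (z outside [16.5, 28]); the cylinder at (12.5, 8.5) does not reach this height (z outside [23, 26]); Merging all regions: only the r=4.5 cylinder is present, so the union is just that shape — area = 52.61 mm²; the cube at (5.5, 7.5) does not reach this height (z outside [23, 38.5]); Taking the union: only the result so far is present, so the union is just that shape — area = 52.61 mm²; (rotated 5° about Z; rotation is an isometry so areas/perimeters/island counts are preserved). Overall, the cross-section is a single solid region. Net area = 52.61 mm².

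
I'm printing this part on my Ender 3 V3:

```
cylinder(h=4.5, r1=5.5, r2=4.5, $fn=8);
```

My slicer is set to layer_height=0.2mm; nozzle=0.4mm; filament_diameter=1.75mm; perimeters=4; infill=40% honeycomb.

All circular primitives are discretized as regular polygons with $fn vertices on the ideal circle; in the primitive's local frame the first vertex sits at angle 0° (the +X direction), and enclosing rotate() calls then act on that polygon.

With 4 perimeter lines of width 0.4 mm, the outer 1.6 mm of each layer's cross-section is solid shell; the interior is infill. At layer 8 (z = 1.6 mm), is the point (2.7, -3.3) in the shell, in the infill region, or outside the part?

At z = 1.6 mm: the cone contributes a regular 8-gon of circumradius 5.144 (interpolated between r1=5.5 and r2=4.5 at t=0.356). Overall, the cross-section is a single solid region. The nearest boundary edge runs (-0.00, -5.14)→(3.64, -3.64); distance from the point to it = 0.67 mm. The point is inside the cross-section, 0.67 mm from the nearest boundary — within the 1.6 mm shell band (4 × 0.4).

shell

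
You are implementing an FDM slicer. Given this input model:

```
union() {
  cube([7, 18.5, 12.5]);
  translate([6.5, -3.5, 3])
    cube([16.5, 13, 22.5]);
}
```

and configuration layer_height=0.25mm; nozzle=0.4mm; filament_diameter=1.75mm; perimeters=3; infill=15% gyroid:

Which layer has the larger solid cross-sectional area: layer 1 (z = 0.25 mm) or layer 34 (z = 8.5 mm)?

layer 34 (z = 8.5 mm)

Layer 1 (z = 0.25): the cube (footprint 7×18.5) is included at this height (area 129.50 mm²); the cube at (6.5, -3.5) is not intersected at this z (z outside [3, 25.5]); Taking the union: only the 7×18.5 cube is present, so the union is just that shape — area = 129.50 mm². So its area = 129.50 mm². Layer 34 (z = 8.5): the cube is present — its section is the full 7×18.5 rectangle (area 129.50 mm²); the 16.5×13 cube at (6.5, -3.5) contributes its full rectangle (area 214.50 mm²); Merging all regions: the regions partially overlap — summed areas 344.00 mm² minus the doubly-counted overlap 4.75 mm² gives 339.25 mm² — area = 339.25 mm². So its area = 339.25 mm². Layer 34 is larger (339.25 vs 129.50 mm²).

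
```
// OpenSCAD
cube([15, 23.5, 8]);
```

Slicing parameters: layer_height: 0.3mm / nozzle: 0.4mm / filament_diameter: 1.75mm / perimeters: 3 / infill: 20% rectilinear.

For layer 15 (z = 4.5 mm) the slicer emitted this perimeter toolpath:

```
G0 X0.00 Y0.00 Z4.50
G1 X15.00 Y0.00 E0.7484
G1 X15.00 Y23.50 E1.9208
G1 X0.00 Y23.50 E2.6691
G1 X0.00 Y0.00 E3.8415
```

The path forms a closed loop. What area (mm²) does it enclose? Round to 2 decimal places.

352.50 mm²

Apply the shoelace formula to the sequence of (X, Y) vertices; enclosed area = 352.50 mm².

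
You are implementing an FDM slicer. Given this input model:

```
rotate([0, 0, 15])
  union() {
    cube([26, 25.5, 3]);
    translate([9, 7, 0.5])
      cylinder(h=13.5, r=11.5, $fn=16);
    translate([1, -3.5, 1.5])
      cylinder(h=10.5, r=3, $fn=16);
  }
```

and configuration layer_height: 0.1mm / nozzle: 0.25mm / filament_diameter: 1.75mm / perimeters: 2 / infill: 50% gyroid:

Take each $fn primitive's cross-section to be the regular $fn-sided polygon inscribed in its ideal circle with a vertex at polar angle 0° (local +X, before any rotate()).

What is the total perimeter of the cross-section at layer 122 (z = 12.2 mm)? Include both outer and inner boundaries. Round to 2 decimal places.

At z = 12.2 mm: the cube does not reach this height (z outside [0, 3]); the r=11.5 cylinder at (9, 7) gives a regular 16-gon of circumradius 11.5 (constant along its height) (perimeter = 2·16·11.500·sin(180°/16) = 71.79 mm); the cylinder at (1, -3.5) is absent (z outside [1.5, 12]); Merging all regions: only the r=11.5 cylinder at (9, 7) is present, so the union is just that shape — boundary = 71.79 mm; (whole slice rotated 15° about Z — lengths, areas and connectivity unchanged). Overall, the cross-section is a single solid region. Total boundary length (outer) = 71.79 mm.

71.79 mm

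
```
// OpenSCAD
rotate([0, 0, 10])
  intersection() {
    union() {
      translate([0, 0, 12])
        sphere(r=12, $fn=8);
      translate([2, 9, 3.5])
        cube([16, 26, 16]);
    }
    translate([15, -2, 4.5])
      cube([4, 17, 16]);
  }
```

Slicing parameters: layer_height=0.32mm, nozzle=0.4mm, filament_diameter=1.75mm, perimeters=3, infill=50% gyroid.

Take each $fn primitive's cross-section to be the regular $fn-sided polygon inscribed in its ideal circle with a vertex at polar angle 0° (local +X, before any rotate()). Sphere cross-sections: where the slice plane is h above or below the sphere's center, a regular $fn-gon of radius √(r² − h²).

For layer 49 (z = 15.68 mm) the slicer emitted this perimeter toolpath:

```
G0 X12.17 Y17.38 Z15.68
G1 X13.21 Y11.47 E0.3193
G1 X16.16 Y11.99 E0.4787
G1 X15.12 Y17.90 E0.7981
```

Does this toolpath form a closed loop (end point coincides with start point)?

no

Start point (G0): (12.17, 17.38). End point (last G1): the path does not return to the start — open.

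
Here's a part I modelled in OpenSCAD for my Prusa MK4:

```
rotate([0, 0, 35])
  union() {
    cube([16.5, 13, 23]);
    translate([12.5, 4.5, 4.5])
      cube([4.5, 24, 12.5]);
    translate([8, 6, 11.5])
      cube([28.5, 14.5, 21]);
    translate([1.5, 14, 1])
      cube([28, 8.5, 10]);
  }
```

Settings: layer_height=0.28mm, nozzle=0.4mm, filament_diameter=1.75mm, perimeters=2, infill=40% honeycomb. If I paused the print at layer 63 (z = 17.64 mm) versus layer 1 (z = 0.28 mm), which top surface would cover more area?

Layer 63 (z = 17.64): the 16.5×13 cube contributes its full rectangle (area 214.50 mm²); the cube at (12.5, 4.5) is absent (z outside [4.5, 17]); the 28.5×14.5 cube at (8, 6) contributes its full rectangle (area 413.25 mm²); the cube at (1.5, 14) is not intersected at this z (z outside [1, 11]); Combining (union): the regions partially overlap — summed areas 627.75 mm² minus the doubly-counted overlap 59.50 mm² gives 568.25 mm² — area = 568.25 mm²; (whole slice rotated 35° about Z — lengths, areas and connectivity unchanged). So its area = 568.25 mm². Layer 1 (z = 0.28): the 16.5×13 cube contributes its full rectangle (area 214.50 mm²); the cube at (12.5, 4.5) is absent (z outside [4.5, 17]); the cube at (8, 6) is absent (z outside [11.5, 32.5]); the cube at (1.5, 14) is absent (z outside [1, 11]); Taking the union: only the 16.5×13 cube is present, so the union is just that shape — area = 214.50 mm²; (whole slice rotated 35° about Z — lengths, areas and connectivity unchanged). So its area = 214.50 mm². Layer 63 is larger (568.25 vs 214.50 mm²).

layer 63 (z = 17.64 mm)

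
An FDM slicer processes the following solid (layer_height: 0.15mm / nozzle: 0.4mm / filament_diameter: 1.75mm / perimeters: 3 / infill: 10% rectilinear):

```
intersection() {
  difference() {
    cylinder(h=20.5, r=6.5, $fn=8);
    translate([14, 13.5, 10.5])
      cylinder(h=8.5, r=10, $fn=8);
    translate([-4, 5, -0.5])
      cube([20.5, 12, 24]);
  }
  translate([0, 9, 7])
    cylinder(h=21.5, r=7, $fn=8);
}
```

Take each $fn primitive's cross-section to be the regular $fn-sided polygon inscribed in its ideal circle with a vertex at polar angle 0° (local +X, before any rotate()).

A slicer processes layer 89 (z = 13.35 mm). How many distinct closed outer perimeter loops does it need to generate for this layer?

1

At z = 13.35 mm: the cylinder: section is a regular 8-gon, circumradius r=6.5; the r=10 cylinder at (14, 13.5) gives a regular 8-gon of circumradius 10 (constant along its height); the cube at (-4, 5) (footprint 20.5×12) is included at this height; Taking the first minus the rest: starting from the r=6.5 cylinder, the r=10 cylinder at (14, 13.5) misses the remaining region (no effect); the 20.5×12 cube at (-4, 5) partially overlaps it — only the 5.43 mm² overlap (of its 246.00 mm²) is removed, clipping the outline — 1 connected region; the r=7 cylinder at (0, 9) contributes a regular 8-gon of circumradius 7; Keeping only the common overlap: the r=7 cylinder at (0, 9) partially overlaps the result so far; clipping to the common part keeps 18.60 mm² — 1 connected region. The result has 1 disconnected region.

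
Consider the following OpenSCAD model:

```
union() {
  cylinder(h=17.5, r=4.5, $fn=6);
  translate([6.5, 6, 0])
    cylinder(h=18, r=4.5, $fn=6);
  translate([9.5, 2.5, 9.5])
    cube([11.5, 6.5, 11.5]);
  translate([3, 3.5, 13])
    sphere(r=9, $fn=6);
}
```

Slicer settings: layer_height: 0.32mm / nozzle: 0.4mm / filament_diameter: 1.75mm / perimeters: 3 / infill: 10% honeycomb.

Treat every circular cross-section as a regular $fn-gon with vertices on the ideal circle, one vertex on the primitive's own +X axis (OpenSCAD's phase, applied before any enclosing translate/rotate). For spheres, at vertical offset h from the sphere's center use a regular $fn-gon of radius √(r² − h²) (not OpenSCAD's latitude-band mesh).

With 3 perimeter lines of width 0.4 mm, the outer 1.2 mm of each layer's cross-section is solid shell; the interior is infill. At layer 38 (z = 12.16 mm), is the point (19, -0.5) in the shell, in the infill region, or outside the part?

outside

At z = 12.16 mm: the cylinder: section is a regular 6-gon, circumradius r=4.5; the r=4.5 cylinder at (6.5, 6) contributes a regular 6-gon of circumradius 4.5; the cube at (9.5, 2.5) is present — its section is the full 11.5×6.5 rectangle; the sphere at (3, 3.5): section is a regular 6-gon, circumradius = √(r²−h²) = √(9²−0.84²) = 8.961; Merging all regions: the regions partially overlap (shared area 109.49 mm²), so overlapping operands fuse into one piece — 1 connected region. Overall, the cross-section is a single solid region. The nearest boundary edge runs (21.00, 2.50)→(11.38, 2.50); distance from the point to it = 3.00 mm. The point is not inside any of the regions above, so it lies outside the cross-section (3.00 mm from the nearest boundary).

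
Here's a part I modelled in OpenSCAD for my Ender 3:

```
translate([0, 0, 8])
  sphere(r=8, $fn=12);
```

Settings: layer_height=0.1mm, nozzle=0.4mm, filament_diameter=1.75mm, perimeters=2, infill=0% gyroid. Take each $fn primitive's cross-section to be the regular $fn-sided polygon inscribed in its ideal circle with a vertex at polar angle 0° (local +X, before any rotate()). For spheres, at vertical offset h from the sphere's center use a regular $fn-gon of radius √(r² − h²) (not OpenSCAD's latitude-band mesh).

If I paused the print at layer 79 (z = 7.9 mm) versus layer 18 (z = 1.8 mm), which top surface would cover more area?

Layer 79 (z = 7.9): the sphere: section is a regular 12-gon, circumradius = √(r²−h²) = √(8²−0.1²) = 7.999 (area = (12/2)·7.999²·sin(360°/12) = 191.97 mm²). So its area = 191.97 mm². Layer 18 (z = 1.8): the r=8 sphere contributes a regular 12-gon of circumradius √(8²−6.2²) = 5.056 (area = (12/2)·5.056²·sin(360°/12) = 76.68 mm²). So its area = 76.68 mm². Layer 79 is larger (191.97 vs 76.68 mm²).

layer 79 (z = 7.9 mm)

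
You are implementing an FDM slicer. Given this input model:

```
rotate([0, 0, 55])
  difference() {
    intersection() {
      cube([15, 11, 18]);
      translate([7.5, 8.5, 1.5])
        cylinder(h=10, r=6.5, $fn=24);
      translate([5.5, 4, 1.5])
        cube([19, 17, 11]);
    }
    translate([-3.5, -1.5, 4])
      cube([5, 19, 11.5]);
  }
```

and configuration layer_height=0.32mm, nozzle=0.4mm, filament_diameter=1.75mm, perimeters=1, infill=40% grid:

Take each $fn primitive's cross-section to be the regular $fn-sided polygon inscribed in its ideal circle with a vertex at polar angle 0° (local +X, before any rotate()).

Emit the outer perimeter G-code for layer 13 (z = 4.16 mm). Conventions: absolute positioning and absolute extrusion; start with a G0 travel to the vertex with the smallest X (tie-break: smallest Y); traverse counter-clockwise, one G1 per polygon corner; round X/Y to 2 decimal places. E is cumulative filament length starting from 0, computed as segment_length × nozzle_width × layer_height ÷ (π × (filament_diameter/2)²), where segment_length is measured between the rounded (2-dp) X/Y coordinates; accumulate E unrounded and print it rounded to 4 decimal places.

At z = 4.16 mm: the 15×11 cube contributes its full rectangle; the cylinder at (7.5, 8.5): section is a regular 24-gon, circumradius r=6.5; the 19×17 cube at (5.5, 4) contributes its full rectangle; Taking the intersection: the r=6.5 cylinder at (7.5, 8.5) partially overlaps the 15×11 cube; clipping to the common part keeps 97.10 mm²; the 19×17 cube at (5.5, 4) partially overlaps the running intersection; clipping to the common part keeps 56.26 mm² — 1 connected region; the cube at (-3.5, -1.5) (footprint 5×19) is included at this height; Subtracting the remaining from the first: starting from the result so far, the 5×19 cube at (-3.5, -1.5) misses the remaining region (no effect) — 1 connected region; (rotated 55° about Z; rotation is an isometry so areas/perimeters/island counts are preserved). The outline is a single polygon with 8 vertices. Extrusion per mm of travel: 0.4 × 0.32 / (π × 0.875²) = 0.053216. Accumulating E over each segment gives final E = 1.5522.

G0 X-5.86 Y10.81 Z4.16
G1 X-0.12 Y6.80 E0.3726
G1 X3.70 Y12.26 E0.7272
G1 X3.23 Y13.77 E0.8114
G1 X2.32 Y15.20 E0.9016
G1 X1.07 Y16.34 E0.9916
G1 X-0.44 Y17.13 E1.0823
G1 X-1.30 Y17.32 E1.1292
G1 X-5.86 Y10.81 E1.5522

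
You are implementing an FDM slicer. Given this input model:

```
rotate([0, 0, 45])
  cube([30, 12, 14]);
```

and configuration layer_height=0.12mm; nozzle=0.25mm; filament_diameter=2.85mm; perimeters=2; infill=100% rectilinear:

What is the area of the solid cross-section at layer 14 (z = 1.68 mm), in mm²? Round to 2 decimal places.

360.00 mm²

At z = 1.68 mm: the 30×12 cube contributes its full rectangle (area 360.00 mm²); (whole slice rotated 45° about Z — lengths, areas and connectivity unchanged). Overall, the cross-section is a single solid region. Net area = 360.00 mm².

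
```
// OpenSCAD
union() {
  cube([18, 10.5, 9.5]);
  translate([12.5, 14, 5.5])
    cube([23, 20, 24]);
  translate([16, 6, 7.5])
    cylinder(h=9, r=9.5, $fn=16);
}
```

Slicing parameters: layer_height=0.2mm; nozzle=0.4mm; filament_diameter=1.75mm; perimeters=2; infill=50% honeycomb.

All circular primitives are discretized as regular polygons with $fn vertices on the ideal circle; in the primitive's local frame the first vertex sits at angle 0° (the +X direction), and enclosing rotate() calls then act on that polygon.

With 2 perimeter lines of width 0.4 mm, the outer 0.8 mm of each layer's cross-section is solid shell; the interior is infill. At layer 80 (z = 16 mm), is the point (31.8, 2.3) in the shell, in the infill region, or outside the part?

At z = 16 mm: the cube is absent (z outside [0, 9.5]); the cube at (12.5, 14) (footprint 23×20) is included at this height; the cylinder at (16, 6): section is a regular 16-gon, circumradius r=9.5; Combining (union): the regions partially overlap (shared area 8.62 mm²), so overlapping operands fuse into one piece — 1 connected region. Overall, the cross-section is a single solid region. The nearest boundary edge runs (25.50, 6.00)→(24.78, 2.36); distance from the point to it = 6.90 mm. The point is not inside any of the regions above, so it lies outside the cross-section (6.90 mm from the nearest boundary).

outside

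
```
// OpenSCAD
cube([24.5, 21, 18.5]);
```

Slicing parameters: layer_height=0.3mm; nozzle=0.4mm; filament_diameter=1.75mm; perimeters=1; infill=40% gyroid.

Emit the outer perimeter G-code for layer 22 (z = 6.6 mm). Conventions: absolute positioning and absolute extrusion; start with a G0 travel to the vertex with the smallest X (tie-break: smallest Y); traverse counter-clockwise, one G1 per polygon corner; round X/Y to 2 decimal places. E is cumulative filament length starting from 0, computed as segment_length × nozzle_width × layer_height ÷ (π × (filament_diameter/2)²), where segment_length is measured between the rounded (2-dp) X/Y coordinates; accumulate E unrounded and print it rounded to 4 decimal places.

At z = 6.6 mm: the cube is present — its section is the full 24.5×21 rectangle. The outline is a single polygon with 4 vertices. Extrusion per mm of travel: 0.4 × 0.3 / (π × 0.875²) = 0.049890. Accumulating E over each segment gives final E = 4.5400.

G0 X0.00 Y0.00 Z6.60
G1 X24.50 Y0.00 E1.2223
G1 X24.50 Y21.00 E2.2700
G1 X0.00 Y21.00 E3.4923
G1 X0.00 Y0.00 E4.5400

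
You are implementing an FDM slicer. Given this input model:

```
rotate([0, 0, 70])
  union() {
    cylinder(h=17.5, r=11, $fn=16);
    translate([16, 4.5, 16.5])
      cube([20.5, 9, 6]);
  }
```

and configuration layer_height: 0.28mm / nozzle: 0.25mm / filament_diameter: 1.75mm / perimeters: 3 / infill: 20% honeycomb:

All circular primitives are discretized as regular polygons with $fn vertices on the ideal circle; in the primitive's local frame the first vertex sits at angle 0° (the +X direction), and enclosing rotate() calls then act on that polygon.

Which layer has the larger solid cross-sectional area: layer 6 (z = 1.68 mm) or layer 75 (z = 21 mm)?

Layer 6 (z = 1.68): the r=11 cylinder contributes a regular 16-gon of circumradius 11 (area = (16/2)·11.000²·sin(360°/16) = 370.44 mm²); the cube at (16, 4.5) is not intersected at this z (z outside [16.5, 22.5]); Combining (union): only the r=11 cylinder is present, so the union is just that shape — area = 370.44 mm²; (whole slice rotated 70° about Z — lengths, areas and connectivity unchanged). So its area = 370.44 mm². Layer 75 (z = 21): the cylinder is not intersected at this z (z outside [0, 17.5]); the 20.5×9 cube at (16, 4.5) contributes its full rectangle (area 184.50 mm²); Merging all regions: only the 20.5×9 cube at (16, 4.5) is present, so the union is just that shape — area = 184.50 mm²; (whole slice rotated 70° about Z — lengths, areas and connectivity unchanged). So its area = 184.50 mm². Layer 6 is larger (370.44 vs 184.50 mm²).

layer 6 (z = 1.68 mm)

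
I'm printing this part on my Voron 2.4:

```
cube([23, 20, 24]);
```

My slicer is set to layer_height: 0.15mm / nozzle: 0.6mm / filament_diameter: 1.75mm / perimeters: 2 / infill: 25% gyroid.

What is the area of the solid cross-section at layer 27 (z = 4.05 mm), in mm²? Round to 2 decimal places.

460.00 mm²

At z = 4.05 mm: the cube (footprint 23×20) is included at this height (area 460.00 mm²). Overall, the cross-section is a single solid region. Net area = 460.00 mm².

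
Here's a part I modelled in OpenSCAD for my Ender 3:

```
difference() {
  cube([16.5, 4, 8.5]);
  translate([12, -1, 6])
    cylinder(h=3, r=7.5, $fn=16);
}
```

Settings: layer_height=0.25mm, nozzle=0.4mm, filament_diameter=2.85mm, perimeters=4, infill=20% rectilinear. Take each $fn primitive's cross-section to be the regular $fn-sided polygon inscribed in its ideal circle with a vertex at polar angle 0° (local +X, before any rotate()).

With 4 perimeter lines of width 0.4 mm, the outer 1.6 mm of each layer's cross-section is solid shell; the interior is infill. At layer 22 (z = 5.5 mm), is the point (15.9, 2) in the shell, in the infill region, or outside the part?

shell

At z = 5.5 mm: the 16.5×4 cube contributes its full rectangle; the cylinder at (12, -1) is not intersected at this z (z outside [6, 9]); Subtracting the remaining from the first: none of the subtracted shapes is present at this height, so the 16.5×4 cube is unchanged — 1 connected region. Overall, the cross-section is a single solid region. The nearest boundary edge runs (16.50, 0.00)→(16.50, 4.00); distance from the point to it = 0.60 mm. The point is inside the cross-section, 0.60 mm from the nearest boundary — within the 1.6 mm shell band (4 × 0.4).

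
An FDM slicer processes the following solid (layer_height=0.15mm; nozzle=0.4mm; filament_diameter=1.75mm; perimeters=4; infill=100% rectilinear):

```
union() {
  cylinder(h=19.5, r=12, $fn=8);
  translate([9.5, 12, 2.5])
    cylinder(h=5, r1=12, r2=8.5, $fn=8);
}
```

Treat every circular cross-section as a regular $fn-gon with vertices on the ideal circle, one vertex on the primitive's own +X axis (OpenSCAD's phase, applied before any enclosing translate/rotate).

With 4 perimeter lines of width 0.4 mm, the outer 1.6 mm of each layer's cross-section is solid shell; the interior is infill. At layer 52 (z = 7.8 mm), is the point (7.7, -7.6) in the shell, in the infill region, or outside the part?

shell

At z = 7.8 mm: the r=12 cylinder contributes a regular 8-gon of circumradius 12; the cone at (9.5, 12) is not intersected at this z (z outside [2.5, 7.5]); Merging all regions: only the r=12 cylinder is present, so the union is just that shape — 1 connected region. Overall, the cross-section is a single solid region. The nearest boundary edge runs (8.49, -8.49)→(12.00, 0.00); distance from the point to it = 1.06 mm. The point is inside the cross-section, 1.06 mm from the nearest boundary — within the 1.6 mm shell band (4 × 0.4).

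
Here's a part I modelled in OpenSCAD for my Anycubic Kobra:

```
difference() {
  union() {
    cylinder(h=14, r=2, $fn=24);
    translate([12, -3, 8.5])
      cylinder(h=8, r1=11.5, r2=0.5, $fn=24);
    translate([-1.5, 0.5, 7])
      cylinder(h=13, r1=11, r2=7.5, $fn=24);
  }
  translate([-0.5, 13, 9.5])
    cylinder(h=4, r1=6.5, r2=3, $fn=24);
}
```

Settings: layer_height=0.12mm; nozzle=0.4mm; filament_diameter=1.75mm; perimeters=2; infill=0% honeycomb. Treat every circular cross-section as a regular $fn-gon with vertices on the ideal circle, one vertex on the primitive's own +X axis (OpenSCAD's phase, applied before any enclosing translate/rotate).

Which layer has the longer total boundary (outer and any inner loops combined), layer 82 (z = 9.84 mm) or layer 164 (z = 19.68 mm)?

layer 82 (z = 9.84 mm)

Layer 82 (z = 9.84): the cylinder: section is a regular 24-gon, circumradius r=2 (perimeter = 2·24·2.000·sin(180°/24) = 12.53 mm); the cone at (12, -3) contributes a regular 24-gon of circumradius 9.658 (interpolated between r1=11.5 and r2=0.5 at t=0.167) (perimeter = 2·24·9.658·sin(180°/24) = 60.51 mm); the cone at (-1.5, 0.5) contributes a regular 24-gon of circumradius 10.235 (interpolated between r1=11 and r2=7.5 at t=0.218) (perimeter = 2·24·10.235·sin(180°/24) = 64.13 mm); Combining (union): the regions partially overlap (shared area 68.77 mm²), so the edge portions inside another operand are dropped and the merged outline is re-measured after clipping — boundary = 93.29 mm; the cone at (-0.5, 13) contributes a regular 24-gon of circumradius 6.203 (interpolated between r1=6.5 and r2=3 at t=0.085) (perimeter = 2·24·6.203·sin(180°/24) = 38.86 mm); After the difference (first − rest): starting from the result so far, the cone at (-0.5, 13) partially overlaps it — only the 26.13 mm² overlap (of its 119.48 mm²) is removed, clipping the outline — boundary = 94.43 mm. So its perimeter = 94.43 mm. Layer 164 (z = 19.68): the cylinder is not intersected at this z (z outside [0, 14]); the cone at (12, -3) does not reach this height (z outside [8.5, 16.5]); the cone at (-1.5, 0.5): at t=0.975 of its height the radius interpolates to r₁+(r₂−r₁)t = 7.586, giving a regular 24-gon of that circumradius (perimeter = 2·24·7.586·sin(180°/24) = 47.53 mm); Combining (union): only the cone at (-1.5, 0.5) is present, so the union is just that shape — boundary = 47.53 mm; the cone at (-0.5, 13) does not reach this height (z outside [9.5, 13.5]); After the difference (first − rest): none of the subtracted shapes is present at this height, so that combined region is unchanged — boundary = 47.53 mm. So its perimeter = 47.53 mm. Layer 82 is larger (94.43 vs 47.53 mm).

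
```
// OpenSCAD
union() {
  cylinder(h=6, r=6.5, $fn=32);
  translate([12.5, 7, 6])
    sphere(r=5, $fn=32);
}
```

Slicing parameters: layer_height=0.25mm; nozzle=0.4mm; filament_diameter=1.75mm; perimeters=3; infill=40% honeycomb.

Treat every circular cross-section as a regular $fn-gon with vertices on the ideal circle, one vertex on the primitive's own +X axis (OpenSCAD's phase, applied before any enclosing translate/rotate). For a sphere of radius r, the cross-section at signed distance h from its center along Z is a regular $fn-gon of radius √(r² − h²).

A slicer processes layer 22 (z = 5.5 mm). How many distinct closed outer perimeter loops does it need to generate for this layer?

2

At z = 5.5 mm: the r=6.5 cylinder contributes a regular 32-gon of circumradius 6.5; the r=5 sphere at (12.5, 7) contributes a regular 32-gon of circumradius √(5²−0.5²) = 4.975; Merging all regions: the 2 present regions are separate (no shared area or edge), so areas and boundary lengths simply add and each stays a separate island — 2 connected regions. The result has 2 disconnected regions.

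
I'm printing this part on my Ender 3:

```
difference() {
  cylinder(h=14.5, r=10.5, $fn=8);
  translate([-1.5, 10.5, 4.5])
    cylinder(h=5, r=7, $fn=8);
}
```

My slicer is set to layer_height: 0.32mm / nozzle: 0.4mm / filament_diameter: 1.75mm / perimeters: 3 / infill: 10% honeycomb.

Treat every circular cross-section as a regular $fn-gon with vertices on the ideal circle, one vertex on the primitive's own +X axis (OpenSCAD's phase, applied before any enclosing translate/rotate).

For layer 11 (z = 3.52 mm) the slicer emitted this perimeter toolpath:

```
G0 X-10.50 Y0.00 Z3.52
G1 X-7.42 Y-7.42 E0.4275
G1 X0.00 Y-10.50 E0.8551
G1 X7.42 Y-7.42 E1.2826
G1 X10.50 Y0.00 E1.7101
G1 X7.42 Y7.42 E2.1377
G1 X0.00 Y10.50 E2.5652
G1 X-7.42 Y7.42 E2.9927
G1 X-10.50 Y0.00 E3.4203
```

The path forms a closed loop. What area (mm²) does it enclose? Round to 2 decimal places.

Apply the shoelace formula to the sequence of (X, Y) vertices; enclosed area = 311.64 mm².

311.64 mm²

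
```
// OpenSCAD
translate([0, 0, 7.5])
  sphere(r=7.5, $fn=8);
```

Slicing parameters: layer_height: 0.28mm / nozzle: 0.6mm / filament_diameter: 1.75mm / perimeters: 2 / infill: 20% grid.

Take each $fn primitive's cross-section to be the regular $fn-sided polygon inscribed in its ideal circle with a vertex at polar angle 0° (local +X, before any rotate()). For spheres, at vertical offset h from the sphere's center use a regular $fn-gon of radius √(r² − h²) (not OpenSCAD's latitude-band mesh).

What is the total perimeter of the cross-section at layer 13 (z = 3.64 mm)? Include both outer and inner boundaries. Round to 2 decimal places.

39.37 mm

At z = 3.64 mm: the r=7.5 sphere slices to a regular 8-gon of circumradius 6.430 (√(r²−h²) with h=3.86 from center) (perimeter = 2·8·6.430·sin(180°/8) = 39.37 mm). Overall, the cross-section is a single solid region. Total boundary length (outer) = 39.37 mm.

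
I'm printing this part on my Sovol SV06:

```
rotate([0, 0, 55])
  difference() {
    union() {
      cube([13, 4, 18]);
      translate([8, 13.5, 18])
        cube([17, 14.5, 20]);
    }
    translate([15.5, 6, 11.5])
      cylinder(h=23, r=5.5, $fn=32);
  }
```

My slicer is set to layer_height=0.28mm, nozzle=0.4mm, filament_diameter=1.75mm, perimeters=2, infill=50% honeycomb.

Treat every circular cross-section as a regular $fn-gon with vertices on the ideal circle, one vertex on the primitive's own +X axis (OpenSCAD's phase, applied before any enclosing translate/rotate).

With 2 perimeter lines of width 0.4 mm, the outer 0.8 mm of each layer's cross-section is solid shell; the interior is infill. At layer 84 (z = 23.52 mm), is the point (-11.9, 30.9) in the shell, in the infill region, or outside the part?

At z = 23.52 mm: the cube is not intersected at this z (z outside [0, 18]); the cube at (8, 13.5) is present — its section is the full 17×14.5 rectangle; Merging all regions: only the 17×14.5 cube at (8, 13.5) is present, so the union is just that shape — 1 connected region; the cylinder at (15.5, 6): section is a regular 32-gon, circumradius r=5.5; Taking the first minus the rest: starting from the result so far, the r=5.5 cylinder at (15.5, 6) misses the remaining region (no effect) — 1 connected region; (whole slice rotated 55° about Z — lengths, areas and connectivity unchanged). Overall, the cross-section is a single solid region. Undo the 55° rotation: the query point maps to (18.486, 27.471) in the un-rotated model frame. The nearest boundary edge runs (8.00, 28.00)→(25.00, 28.00); distance from the point to it = 0.53 mm. The point is inside the cross-section, 0.53 mm from the nearest boundary — within the 0.8 mm shell band (2 × 0.4).

shell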